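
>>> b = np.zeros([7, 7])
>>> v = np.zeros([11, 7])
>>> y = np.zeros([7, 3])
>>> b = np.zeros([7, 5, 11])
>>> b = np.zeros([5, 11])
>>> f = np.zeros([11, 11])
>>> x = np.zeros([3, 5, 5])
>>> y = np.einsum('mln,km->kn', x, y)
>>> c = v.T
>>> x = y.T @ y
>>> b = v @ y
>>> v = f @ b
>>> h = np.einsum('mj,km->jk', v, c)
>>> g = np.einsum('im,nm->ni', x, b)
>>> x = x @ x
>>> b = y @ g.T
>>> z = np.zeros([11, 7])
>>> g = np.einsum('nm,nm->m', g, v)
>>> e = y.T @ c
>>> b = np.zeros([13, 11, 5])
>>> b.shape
(13, 11, 5)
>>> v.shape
(11, 5)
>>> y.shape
(7, 5)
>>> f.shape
(11, 11)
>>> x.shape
(5, 5)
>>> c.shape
(7, 11)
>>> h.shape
(5, 7)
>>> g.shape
(5,)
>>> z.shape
(11, 7)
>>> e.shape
(5, 11)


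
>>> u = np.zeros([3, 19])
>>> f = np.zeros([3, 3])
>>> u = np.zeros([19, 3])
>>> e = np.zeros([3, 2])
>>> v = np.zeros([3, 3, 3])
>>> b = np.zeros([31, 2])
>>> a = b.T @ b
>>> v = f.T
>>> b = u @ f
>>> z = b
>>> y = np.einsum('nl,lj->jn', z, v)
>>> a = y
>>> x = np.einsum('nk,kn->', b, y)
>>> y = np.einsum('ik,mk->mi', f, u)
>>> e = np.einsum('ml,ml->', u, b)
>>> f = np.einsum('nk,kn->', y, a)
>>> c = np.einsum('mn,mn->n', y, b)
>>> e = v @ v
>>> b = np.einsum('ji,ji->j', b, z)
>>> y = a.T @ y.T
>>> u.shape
(19, 3)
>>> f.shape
()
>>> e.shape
(3, 3)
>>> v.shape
(3, 3)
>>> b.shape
(19,)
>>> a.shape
(3, 19)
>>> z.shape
(19, 3)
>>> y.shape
(19, 19)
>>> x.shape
()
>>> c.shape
(3,)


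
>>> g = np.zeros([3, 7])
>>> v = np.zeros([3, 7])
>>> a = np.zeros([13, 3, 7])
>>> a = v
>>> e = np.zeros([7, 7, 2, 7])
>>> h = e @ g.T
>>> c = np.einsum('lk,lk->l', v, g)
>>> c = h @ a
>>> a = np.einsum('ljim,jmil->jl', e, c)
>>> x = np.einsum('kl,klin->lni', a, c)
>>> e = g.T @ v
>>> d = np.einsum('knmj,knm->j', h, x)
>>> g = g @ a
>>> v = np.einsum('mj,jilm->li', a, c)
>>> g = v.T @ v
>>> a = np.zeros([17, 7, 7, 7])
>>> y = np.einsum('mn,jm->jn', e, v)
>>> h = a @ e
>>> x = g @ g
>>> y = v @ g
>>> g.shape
(7, 7)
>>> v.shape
(2, 7)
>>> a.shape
(17, 7, 7, 7)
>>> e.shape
(7, 7)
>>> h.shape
(17, 7, 7, 7)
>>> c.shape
(7, 7, 2, 7)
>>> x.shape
(7, 7)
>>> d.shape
(3,)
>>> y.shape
(2, 7)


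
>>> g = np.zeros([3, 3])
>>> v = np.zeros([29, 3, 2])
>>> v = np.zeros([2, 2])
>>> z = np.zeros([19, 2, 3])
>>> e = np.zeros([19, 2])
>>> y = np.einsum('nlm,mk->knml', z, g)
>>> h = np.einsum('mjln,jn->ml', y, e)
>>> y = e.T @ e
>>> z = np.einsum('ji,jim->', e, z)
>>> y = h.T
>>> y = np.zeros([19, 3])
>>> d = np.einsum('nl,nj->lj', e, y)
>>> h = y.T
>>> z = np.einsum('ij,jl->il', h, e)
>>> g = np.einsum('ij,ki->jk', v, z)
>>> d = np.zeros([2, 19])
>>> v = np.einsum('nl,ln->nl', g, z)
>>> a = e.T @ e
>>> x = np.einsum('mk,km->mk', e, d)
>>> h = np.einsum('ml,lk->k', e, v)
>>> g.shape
(2, 3)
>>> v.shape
(2, 3)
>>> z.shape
(3, 2)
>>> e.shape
(19, 2)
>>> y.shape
(19, 3)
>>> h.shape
(3,)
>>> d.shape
(2, 19)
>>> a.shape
(2, 2)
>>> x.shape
(19, 2)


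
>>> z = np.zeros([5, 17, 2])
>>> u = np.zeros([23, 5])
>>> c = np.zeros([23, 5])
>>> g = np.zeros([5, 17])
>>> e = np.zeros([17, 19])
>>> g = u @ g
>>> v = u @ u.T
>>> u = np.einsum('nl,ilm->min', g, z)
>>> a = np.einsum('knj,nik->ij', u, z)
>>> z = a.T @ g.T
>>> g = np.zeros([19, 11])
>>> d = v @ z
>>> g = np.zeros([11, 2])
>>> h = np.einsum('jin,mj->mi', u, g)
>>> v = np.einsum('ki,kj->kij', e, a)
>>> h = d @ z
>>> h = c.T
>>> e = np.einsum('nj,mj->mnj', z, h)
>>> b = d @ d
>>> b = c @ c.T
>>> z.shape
(23, 23)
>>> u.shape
(2, 5, 23)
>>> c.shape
(23, 5)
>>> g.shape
(11, 2)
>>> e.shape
(5, 23, 23)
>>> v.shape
(17, 19, 23)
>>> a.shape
(17, 23)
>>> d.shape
(23, 23)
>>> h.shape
(5, 23)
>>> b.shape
(23, 23)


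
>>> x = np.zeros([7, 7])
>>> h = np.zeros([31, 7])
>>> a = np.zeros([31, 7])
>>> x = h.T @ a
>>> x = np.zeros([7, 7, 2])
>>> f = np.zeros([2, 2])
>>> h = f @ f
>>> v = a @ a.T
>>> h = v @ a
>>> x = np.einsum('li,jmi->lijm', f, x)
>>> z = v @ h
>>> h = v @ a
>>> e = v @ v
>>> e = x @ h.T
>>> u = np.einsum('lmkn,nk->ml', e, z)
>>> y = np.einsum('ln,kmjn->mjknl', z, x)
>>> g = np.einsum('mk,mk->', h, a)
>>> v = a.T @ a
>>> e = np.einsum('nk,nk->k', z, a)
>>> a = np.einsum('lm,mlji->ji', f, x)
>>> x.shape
(2, 2, 7, 7)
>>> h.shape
(31, 7)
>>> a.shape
(7, 7)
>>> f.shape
(2, 2)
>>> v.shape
(7, 7)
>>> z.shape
(31, 7)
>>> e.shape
(7,)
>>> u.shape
(2, 2)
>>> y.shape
(2, 7, 2, 7, 31)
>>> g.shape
()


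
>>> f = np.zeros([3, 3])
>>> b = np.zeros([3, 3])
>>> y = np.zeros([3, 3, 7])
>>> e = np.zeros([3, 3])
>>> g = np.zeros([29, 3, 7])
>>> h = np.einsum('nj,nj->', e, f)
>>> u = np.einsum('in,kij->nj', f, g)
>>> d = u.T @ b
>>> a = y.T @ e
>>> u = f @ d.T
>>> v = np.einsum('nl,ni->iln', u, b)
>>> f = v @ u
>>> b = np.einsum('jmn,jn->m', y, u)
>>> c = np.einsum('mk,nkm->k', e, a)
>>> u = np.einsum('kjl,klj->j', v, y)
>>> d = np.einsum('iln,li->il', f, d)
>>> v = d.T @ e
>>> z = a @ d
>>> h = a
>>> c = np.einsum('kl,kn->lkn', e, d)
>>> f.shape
(3, 7, 7)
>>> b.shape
(3,)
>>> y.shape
(3, 3, 7)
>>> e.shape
(3, 3)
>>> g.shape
(29, 3, 7)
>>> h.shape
(7, 3, 3)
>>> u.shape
(7,)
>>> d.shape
(3, 7)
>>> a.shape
(7, 3, 3)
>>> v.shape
(7, 3)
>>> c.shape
(3, 3, 7)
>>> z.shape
(7, 3, 7)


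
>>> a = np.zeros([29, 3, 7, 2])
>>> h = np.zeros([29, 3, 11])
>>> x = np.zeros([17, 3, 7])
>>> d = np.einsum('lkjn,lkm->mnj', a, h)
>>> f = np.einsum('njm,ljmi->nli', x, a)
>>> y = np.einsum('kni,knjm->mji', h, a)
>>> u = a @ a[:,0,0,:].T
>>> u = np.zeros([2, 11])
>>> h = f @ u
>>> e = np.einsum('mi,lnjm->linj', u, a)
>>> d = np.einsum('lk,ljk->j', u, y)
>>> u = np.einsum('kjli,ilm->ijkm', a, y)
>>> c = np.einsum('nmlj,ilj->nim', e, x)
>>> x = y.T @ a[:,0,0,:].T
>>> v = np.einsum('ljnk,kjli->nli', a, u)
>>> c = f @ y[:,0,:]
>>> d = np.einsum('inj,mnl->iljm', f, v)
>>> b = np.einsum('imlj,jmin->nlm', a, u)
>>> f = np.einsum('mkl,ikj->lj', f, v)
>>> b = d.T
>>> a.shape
(29, 3, 7, 2)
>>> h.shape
(17, 29, 11)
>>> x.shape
(11, 7, 29)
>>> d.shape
(17, 11, 2, 7)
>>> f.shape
(2, 11)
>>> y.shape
(2, 7, 11)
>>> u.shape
(2, 3, 29, 11)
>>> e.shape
(29, 11, 3, 7)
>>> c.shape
(17, 29, 11)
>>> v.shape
(7, 29, 11)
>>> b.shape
(7, 2, 11, 17)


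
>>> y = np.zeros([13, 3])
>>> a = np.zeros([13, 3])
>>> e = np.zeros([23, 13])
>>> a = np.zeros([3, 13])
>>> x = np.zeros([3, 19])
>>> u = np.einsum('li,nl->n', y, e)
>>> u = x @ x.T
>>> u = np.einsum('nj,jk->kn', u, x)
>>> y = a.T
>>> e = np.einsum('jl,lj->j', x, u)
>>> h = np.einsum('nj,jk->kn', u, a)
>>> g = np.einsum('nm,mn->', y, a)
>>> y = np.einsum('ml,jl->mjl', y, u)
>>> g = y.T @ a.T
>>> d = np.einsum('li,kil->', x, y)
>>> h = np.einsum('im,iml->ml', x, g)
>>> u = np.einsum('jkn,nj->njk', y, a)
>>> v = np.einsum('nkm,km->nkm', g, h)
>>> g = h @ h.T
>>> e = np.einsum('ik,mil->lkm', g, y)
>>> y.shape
(13, 19, 3)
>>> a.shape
(3, 13)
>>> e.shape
(3, 19, 13)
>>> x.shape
(3, 19)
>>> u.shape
(3, 13, 19)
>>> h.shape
(19, 3)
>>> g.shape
(19, 19)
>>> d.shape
()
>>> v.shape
(3, 19, 3)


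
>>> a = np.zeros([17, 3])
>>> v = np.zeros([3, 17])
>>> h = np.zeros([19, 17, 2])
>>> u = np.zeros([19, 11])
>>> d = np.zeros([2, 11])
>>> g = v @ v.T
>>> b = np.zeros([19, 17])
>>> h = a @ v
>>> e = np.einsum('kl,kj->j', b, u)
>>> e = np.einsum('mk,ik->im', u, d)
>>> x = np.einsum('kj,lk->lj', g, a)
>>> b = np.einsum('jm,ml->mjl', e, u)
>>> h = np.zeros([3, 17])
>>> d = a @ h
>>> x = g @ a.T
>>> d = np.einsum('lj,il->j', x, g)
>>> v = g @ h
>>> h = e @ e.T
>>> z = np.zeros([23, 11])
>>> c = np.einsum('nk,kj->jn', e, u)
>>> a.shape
(17, 3)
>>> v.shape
(3, 17)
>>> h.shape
(2, 2)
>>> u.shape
(19, 11)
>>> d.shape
(17,)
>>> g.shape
(3, 3)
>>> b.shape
(19, 2, 11)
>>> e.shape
(2, 19)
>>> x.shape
(3, 17)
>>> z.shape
(23, 11)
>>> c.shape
(11, 2)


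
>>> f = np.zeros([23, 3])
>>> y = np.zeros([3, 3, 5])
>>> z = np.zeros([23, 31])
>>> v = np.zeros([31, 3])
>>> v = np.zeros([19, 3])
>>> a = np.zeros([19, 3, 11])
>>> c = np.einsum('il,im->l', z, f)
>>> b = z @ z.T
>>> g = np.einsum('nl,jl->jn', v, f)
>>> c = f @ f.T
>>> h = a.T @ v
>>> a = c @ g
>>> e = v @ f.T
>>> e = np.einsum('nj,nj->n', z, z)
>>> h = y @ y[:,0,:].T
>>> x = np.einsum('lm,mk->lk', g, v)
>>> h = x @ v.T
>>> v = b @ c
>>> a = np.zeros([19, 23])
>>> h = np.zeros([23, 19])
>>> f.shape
(23, 3)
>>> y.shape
(3, 3, 5)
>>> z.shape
(23, 31)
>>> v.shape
(23, 23)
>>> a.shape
(19, 23)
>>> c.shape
(23, 23)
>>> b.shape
(23, 23)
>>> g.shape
(23, 19)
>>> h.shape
(23, 19)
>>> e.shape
(23,)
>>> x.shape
(23, 3)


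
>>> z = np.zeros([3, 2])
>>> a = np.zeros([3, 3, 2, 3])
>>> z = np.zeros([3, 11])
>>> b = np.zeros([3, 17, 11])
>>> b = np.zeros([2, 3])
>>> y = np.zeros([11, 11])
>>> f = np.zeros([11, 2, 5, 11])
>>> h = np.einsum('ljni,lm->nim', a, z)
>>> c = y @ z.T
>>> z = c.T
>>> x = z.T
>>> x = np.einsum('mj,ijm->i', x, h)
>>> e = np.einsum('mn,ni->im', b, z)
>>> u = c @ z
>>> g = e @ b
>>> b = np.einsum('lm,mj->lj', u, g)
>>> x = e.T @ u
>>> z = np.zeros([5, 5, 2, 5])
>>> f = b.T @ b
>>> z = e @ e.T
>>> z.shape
(11, 11)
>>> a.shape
(3, 3, 2, 3)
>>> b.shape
(11, 3)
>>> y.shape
(11, 11)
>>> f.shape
(3, 3)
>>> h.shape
(2, 3, 11)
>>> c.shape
(11, 3)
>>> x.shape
(2, 11)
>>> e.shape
(11, 2)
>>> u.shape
(11, 11)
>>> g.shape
(11, 3)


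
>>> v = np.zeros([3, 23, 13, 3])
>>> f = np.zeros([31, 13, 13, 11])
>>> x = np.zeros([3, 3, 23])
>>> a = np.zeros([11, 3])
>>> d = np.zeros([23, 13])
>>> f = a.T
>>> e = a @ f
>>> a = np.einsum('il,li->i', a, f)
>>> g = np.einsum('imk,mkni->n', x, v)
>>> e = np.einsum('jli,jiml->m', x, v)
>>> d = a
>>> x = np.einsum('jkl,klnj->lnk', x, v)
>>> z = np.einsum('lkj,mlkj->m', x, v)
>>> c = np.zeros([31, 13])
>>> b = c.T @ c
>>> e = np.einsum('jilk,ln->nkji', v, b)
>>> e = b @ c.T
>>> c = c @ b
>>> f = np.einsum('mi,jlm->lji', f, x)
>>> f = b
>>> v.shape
(3, 23, 13, 3)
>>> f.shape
(13, 13)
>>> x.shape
(23, 13, 3)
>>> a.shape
(11,)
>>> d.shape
(11,)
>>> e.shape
(13, 31)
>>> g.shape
(13,)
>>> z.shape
(3,)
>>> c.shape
(31, 13)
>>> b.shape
(13, 13)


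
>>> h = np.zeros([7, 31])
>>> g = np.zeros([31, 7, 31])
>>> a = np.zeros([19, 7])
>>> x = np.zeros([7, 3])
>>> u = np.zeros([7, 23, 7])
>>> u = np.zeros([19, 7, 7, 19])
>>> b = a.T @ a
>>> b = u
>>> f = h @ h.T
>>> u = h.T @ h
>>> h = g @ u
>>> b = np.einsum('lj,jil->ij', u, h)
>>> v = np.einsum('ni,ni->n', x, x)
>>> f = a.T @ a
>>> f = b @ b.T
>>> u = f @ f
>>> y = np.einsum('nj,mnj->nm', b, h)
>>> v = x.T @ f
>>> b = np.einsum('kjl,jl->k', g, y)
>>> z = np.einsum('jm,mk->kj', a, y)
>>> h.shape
(31, 7, 31)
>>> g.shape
(31, 7, 31)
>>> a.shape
(19, 7)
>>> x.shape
(7, 3)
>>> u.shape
(7, 7)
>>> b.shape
(31,)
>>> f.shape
(7, 7)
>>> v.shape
(3, 7)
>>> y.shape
(7, 31)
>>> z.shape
(31, 19)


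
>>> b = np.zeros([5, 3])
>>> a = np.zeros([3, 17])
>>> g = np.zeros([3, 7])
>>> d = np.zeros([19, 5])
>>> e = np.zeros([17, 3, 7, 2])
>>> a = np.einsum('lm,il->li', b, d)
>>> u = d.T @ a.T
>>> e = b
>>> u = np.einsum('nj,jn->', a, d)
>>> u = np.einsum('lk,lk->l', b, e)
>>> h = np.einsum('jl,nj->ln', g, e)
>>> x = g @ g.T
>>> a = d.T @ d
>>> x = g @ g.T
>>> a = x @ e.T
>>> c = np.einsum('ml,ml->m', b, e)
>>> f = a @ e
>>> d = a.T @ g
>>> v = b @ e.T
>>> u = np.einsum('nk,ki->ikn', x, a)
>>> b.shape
(5, 3)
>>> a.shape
(3, 5)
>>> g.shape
(3, 7)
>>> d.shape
(5, 7)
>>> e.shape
(5, 3)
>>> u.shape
(5, 3, 3)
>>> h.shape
(7, 5)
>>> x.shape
(3, 3)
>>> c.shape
(5,)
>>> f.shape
(3, 3)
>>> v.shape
(5, 5)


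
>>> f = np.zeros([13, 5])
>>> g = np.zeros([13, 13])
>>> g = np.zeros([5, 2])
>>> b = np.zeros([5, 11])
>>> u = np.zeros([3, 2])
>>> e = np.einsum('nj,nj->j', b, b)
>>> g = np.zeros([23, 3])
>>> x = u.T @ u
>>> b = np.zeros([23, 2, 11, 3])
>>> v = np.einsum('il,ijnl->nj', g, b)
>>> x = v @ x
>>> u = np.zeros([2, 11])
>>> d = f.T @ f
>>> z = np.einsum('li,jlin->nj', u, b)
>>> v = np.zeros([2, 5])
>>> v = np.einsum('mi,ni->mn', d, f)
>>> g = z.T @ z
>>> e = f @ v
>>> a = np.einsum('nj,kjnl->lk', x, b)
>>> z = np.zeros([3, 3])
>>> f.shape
(13, 5)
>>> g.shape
(23, 23)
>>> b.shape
(23, 2, 11, 3)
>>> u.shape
(2, 11)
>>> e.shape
(13, 13)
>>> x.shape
(11, 2)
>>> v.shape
(5, 13)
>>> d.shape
(5, 5)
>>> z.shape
(3, 3)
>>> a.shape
(3, 23)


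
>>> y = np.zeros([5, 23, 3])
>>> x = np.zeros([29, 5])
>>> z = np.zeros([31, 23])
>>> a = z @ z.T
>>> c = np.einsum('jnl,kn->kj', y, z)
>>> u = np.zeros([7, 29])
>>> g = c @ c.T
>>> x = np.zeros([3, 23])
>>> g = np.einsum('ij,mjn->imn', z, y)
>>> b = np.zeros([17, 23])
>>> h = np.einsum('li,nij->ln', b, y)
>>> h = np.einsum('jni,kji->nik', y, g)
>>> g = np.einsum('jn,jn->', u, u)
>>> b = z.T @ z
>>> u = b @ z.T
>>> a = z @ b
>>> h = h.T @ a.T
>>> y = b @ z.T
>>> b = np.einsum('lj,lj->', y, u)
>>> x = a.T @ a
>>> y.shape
(23, 31)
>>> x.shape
(23, 23)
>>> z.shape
(31, 23)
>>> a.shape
(31, 23)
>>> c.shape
(31, 5)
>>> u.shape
(23, 31)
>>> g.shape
()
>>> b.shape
()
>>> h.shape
(31, 3, 31)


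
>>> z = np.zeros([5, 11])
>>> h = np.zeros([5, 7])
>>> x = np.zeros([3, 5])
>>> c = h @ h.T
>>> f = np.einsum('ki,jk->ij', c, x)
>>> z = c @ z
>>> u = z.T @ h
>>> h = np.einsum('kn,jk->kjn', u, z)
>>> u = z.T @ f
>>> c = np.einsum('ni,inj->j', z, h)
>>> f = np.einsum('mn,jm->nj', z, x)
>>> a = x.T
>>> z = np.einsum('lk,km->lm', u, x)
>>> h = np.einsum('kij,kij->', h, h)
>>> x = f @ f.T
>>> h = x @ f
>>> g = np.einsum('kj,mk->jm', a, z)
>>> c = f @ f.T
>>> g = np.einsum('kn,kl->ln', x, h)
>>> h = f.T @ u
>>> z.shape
(11, 5)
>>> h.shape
(3, 3)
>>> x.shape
(11, 11)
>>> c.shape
(11, 11)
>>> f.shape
(11, 3)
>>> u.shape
(11, 3)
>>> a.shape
(5, 3)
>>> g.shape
(3, 11)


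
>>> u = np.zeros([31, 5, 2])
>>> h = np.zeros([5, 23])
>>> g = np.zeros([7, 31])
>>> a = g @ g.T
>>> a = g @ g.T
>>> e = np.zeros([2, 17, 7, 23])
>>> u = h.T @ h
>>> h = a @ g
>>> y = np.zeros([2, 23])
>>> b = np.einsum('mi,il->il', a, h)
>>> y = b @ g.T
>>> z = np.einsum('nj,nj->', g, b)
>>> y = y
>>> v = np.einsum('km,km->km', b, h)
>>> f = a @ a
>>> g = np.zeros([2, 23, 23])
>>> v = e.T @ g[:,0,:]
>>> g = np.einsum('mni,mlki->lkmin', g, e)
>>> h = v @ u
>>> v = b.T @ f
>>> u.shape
(23, 23)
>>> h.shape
(23, 7, 17, 23)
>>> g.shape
(17, 7, 2, 23, 23)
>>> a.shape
(7, 7)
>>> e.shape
(2, 17, 7, 23)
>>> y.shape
(7, 7)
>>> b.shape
(7, 31)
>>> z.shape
()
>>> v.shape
(31, 7)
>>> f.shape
(7, 7)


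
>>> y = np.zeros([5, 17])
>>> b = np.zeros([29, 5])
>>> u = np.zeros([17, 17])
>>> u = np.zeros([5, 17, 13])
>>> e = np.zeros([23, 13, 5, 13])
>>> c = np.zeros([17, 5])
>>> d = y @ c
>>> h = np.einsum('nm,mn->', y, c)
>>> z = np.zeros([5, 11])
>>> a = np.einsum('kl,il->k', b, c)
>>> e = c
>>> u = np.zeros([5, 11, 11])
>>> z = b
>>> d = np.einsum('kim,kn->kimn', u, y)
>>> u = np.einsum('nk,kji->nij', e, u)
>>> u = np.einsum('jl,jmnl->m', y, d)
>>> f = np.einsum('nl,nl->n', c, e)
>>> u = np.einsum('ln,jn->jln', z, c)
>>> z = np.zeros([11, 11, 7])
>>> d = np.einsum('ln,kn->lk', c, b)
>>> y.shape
(5, 17)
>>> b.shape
(29, 5)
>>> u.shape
(17, 29, 5)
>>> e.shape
(17, 5)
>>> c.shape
(17, 5)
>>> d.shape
(17, 29)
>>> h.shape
()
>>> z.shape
(11, 11, 7)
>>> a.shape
(29,)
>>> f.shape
(17,)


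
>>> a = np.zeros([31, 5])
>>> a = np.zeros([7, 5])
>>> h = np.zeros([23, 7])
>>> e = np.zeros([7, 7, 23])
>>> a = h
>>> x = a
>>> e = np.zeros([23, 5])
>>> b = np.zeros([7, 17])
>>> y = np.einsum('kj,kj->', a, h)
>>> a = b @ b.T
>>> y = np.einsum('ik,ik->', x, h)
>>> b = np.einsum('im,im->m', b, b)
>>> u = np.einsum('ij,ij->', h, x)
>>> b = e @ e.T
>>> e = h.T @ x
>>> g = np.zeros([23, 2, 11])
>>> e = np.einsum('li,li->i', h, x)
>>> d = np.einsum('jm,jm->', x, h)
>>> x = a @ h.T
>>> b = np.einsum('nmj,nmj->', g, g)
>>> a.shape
(7, 7)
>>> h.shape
(23, 7)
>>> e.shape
(7,)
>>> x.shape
(7, 23)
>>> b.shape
()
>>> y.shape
()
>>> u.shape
()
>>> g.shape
(23, 2, 11)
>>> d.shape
()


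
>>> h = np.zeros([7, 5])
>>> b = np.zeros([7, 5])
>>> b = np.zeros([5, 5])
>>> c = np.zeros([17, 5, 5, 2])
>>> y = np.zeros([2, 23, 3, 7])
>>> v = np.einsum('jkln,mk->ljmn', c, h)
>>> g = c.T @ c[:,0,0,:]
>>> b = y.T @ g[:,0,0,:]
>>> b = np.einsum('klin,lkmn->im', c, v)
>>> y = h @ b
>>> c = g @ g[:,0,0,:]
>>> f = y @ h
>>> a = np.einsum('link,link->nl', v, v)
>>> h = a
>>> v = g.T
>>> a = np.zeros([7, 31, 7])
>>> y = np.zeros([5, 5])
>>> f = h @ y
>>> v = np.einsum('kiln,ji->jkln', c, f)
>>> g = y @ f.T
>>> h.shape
(7, 5)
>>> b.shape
(5, 7)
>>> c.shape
(2, 5, 5, 2)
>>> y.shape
(5, 5)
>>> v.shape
(7, 2, 5, 2)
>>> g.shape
(5, 7)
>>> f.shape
(7, 5)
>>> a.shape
(7, 31, 7)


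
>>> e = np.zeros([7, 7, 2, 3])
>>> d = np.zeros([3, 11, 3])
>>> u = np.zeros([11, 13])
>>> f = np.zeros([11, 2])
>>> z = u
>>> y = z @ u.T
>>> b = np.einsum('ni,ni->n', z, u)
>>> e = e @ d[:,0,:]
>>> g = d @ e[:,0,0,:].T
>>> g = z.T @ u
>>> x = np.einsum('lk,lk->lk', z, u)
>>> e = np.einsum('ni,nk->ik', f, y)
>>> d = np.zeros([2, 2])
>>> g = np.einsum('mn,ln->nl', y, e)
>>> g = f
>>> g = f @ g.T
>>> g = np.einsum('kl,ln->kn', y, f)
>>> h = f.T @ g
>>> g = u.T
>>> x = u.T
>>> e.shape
(2, 11)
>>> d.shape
(2, 2)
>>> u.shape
(11, 13)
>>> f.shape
(11, 2)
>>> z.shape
(11, 13)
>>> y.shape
(11, 11)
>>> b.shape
(11,)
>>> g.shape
(13, 11)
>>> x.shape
(13, 11)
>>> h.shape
(2, 2)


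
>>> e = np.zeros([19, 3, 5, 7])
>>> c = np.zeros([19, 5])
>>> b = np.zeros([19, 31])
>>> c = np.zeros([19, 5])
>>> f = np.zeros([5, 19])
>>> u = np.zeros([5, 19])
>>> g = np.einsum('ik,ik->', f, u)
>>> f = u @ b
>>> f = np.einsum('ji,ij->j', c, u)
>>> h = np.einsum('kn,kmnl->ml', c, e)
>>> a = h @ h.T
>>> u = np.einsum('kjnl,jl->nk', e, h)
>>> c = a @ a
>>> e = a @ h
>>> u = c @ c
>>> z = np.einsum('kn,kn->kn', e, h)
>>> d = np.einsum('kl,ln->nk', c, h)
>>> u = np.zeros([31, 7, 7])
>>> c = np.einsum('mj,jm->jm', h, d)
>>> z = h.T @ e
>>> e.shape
(3, 7)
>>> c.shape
(7, 3)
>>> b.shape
(19, 31)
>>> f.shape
(19,)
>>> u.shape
(31, 7, 7)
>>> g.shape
()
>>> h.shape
(3, 7)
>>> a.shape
(3, 3)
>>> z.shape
(7, 7)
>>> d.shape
(7, 3)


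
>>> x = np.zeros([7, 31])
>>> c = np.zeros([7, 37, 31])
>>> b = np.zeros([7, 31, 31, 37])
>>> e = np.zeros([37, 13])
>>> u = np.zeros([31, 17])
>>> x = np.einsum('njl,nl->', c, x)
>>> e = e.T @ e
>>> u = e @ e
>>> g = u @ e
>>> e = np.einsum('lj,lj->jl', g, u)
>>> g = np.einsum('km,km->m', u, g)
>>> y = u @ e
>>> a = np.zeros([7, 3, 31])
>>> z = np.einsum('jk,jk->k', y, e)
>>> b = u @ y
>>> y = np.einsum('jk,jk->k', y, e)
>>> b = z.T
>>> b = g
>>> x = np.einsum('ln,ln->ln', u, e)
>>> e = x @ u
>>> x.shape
(13, 13)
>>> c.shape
(7, 37, 31)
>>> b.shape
(13,)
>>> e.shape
(13, 13)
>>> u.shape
(13, 13)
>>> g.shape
(13,)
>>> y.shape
(13,)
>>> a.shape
(7, 3, 31)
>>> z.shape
(13,)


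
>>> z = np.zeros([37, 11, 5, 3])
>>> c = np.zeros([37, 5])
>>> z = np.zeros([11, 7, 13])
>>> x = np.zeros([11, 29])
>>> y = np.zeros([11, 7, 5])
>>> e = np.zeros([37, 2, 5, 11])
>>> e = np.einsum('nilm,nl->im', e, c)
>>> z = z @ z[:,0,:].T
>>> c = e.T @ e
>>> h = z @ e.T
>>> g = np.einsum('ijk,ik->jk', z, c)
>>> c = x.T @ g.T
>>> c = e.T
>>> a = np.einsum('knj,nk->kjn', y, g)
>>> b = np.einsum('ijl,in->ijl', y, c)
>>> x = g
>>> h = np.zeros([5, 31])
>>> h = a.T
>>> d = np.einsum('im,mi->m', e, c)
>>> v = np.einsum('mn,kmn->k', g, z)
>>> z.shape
(11, 7, 11)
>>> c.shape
(11, 2)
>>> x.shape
(7, 11)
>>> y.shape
(11, 7, 5)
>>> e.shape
(2, 11)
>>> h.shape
(7, 5, 11)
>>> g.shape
(7, 11)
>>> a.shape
(11, 5, 7)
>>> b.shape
(11, 7, 5)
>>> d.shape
(11,)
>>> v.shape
(11,)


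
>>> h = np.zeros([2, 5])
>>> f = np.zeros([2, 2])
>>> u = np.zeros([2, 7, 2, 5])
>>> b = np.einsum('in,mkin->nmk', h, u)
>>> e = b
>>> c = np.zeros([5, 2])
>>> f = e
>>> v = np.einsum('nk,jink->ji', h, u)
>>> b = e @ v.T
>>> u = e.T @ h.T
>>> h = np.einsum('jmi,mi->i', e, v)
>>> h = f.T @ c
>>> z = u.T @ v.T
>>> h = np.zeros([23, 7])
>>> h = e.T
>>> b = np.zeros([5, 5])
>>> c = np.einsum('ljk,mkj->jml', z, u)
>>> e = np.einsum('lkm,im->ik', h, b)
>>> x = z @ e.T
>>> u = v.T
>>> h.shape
(7, 2, 5)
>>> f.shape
(5, 2, 7)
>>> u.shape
(7, 2)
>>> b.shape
(5, 5)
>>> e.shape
(5, 2)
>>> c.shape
(2, 7, 2)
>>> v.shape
(2, 7)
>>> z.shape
(2, 2, 2)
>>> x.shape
(2, 2, 5)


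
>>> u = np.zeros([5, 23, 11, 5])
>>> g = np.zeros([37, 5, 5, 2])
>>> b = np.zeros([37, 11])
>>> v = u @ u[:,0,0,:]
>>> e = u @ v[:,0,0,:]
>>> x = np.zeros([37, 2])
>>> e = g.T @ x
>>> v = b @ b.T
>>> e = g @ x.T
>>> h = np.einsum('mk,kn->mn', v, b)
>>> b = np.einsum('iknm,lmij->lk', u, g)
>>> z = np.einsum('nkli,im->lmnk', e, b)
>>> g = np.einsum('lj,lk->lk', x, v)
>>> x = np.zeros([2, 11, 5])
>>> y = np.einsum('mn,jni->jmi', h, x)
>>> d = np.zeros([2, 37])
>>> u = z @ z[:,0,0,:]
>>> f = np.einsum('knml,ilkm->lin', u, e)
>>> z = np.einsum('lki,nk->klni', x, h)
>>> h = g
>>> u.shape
(5, 23, 37, 5)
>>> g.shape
(37, 37)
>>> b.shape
(37, 23)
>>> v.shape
(37, 37)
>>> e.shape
(37, 5, 5, 37)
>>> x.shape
(2, 11, 5)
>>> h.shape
(37, 37)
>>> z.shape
(11, 2, 37, 5)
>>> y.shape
(2, 37, 5)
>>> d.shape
(2, 37)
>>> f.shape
(5, 37, 23)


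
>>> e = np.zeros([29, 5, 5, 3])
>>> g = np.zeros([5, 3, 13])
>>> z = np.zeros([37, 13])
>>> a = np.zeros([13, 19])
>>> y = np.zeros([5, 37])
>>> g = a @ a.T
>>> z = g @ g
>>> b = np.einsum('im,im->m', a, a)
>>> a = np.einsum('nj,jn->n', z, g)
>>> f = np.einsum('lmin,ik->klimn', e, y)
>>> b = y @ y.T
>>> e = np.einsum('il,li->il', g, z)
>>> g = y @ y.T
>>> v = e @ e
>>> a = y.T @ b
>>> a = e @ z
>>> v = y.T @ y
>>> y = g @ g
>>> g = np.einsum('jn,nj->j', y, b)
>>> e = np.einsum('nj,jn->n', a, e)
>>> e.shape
(13,)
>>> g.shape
(5,)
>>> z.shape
(13, 13)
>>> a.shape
(13, 13)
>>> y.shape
(5, 5)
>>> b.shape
(5, 5)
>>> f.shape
(37, 29, 5, 5, 3)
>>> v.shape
(37, 37)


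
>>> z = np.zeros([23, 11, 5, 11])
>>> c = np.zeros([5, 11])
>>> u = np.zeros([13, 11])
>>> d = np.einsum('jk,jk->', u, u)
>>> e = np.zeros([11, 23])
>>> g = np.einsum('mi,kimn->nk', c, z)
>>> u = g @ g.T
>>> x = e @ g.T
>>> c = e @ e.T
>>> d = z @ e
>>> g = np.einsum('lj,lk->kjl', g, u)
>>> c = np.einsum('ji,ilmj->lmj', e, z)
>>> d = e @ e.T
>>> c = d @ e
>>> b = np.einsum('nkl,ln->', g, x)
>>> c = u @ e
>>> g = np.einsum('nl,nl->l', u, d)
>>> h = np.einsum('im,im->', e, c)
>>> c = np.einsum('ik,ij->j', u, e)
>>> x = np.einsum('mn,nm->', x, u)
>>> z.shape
(23, 11, 5, 11)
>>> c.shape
(23,)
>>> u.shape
(11, 11)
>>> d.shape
(11, 11)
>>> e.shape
(11, 23)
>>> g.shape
(11,)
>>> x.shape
()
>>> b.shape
()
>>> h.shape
()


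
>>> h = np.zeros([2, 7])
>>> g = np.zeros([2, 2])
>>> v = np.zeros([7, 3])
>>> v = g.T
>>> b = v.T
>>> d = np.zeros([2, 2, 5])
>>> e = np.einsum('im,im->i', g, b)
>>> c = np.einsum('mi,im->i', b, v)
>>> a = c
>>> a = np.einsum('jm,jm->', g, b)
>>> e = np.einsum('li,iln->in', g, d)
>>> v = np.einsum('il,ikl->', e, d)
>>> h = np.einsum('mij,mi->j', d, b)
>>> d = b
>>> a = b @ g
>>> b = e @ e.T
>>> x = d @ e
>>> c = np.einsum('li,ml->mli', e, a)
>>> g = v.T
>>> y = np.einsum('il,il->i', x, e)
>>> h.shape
(5,)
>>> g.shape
()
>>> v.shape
()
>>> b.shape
(2, 2)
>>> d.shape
(2, 2)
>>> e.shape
(2, 5)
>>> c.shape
(2, 2, 5)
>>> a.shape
(2, 2)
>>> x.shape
(2, 5)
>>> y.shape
(2,)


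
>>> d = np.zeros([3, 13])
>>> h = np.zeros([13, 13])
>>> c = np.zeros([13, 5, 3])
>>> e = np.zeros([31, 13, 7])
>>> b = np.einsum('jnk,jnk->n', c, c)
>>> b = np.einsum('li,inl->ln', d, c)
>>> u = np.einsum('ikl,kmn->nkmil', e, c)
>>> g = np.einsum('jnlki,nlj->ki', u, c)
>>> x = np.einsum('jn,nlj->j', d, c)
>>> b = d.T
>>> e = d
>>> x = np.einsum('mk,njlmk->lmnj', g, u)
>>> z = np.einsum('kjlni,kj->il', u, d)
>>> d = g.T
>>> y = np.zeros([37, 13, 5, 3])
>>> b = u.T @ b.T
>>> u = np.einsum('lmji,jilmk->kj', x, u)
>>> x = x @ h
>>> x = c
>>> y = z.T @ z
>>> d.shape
(7, 31)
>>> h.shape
(13, 13)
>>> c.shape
(13, 5, 3)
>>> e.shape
(3, 13)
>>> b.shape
(7, 31, 5, 13, 13)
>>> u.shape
(7, 3)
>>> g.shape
(31, 7)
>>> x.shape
(13, 5, 3)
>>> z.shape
(7, 5)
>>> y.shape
(5, 5)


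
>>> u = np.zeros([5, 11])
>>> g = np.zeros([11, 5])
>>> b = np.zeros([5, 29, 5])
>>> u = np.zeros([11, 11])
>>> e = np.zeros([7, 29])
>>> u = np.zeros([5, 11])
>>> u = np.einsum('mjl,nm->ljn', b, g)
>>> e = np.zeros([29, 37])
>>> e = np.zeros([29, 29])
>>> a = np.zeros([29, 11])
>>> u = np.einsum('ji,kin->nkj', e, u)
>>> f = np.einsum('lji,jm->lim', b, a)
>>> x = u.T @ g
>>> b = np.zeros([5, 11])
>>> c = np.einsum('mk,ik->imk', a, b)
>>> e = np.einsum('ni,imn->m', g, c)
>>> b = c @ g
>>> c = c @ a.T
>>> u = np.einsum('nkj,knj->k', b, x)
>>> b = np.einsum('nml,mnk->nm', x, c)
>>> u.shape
(29,)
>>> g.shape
(11, 5)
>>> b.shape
(29, 5)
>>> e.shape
(29,)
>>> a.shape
(29, 11)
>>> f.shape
(5, 5, 11)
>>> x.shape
(29, 5, 5)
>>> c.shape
(5, 29, 29)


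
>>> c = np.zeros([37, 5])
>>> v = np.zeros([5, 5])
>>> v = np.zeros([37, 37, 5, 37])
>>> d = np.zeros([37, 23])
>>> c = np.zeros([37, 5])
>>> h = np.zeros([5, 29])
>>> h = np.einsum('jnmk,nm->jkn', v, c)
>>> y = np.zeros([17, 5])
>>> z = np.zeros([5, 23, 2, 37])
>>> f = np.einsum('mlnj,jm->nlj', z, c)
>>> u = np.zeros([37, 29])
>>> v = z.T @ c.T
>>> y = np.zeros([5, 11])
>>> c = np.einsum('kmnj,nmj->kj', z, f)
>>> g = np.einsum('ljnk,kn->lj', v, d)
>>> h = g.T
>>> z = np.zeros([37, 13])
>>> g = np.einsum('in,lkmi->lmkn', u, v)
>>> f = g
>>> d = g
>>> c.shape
(5, 37)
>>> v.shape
(37, 2, 23, 37)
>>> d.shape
(37, 23, 2, 29)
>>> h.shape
(2, 37)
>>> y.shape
(5, 11)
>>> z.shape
(37, 13)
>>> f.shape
(37, 23, 2, 29)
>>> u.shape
(37, 29)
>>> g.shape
(37, 23, 2, 29)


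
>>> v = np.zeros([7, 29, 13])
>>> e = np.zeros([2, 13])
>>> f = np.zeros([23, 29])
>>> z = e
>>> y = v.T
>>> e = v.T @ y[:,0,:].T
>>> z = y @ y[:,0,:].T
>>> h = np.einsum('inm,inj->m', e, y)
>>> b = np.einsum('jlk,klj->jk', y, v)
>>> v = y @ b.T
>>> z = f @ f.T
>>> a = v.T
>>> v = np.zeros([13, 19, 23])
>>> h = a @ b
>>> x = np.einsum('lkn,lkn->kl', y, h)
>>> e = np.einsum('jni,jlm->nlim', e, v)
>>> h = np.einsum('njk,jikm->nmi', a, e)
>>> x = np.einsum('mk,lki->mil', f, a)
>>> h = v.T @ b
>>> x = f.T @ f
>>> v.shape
(13, 19, 23)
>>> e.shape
(29, 19, 13, 23)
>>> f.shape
(23, 29)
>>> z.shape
(23, 23)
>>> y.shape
(13, 29, 7)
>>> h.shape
(23, 19, 7)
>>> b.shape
(13, 7)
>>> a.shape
(13, 29, 13)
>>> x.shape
(29, 29)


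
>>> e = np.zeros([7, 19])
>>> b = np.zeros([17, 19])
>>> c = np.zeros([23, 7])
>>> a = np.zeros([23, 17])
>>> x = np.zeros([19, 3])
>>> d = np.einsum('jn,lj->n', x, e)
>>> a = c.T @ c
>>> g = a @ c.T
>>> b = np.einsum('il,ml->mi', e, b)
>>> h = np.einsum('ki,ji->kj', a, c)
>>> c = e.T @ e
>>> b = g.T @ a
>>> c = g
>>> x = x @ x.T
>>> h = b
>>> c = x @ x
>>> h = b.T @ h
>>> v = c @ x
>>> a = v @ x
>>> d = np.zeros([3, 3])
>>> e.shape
(7, 19)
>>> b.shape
(23, 7)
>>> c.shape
(19, 19)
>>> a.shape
(19, 19)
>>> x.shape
(19, 19)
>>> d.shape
(3, 3)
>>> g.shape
(7, 23)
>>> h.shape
(7, 7)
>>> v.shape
(19, 19)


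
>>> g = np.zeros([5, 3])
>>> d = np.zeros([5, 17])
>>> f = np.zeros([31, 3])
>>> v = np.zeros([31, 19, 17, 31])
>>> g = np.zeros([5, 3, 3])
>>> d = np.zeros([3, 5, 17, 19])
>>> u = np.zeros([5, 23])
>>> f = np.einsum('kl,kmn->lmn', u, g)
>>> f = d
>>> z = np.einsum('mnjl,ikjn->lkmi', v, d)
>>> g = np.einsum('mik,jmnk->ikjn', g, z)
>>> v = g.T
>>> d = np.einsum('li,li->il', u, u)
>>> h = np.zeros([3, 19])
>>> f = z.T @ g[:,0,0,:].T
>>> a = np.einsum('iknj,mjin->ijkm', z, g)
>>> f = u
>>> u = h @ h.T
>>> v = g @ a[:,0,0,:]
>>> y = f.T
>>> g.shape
(3, 3, 31, 31)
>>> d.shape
(23, 5)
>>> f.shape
(5, 23)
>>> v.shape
(3, 3, 31, 3)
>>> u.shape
(3, 3)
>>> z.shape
(31, 5, 31, 3)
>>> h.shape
(3, 19)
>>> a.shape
(31, 3, 5, 3)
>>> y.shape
(23, 5)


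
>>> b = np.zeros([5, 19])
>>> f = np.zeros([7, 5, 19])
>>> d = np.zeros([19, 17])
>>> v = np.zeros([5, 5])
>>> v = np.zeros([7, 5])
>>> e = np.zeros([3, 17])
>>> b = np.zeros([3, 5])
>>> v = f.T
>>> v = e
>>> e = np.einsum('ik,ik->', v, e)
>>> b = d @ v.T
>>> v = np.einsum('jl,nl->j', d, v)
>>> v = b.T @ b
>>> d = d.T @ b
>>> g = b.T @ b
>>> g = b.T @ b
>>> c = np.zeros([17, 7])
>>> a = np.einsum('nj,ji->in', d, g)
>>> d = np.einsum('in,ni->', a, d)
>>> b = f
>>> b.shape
(7, 5, 19)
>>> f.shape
(7, 5, 19)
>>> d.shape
()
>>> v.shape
(3, 3)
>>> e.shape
()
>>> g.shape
(3, 3)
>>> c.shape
(17, 7)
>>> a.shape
(3, 17)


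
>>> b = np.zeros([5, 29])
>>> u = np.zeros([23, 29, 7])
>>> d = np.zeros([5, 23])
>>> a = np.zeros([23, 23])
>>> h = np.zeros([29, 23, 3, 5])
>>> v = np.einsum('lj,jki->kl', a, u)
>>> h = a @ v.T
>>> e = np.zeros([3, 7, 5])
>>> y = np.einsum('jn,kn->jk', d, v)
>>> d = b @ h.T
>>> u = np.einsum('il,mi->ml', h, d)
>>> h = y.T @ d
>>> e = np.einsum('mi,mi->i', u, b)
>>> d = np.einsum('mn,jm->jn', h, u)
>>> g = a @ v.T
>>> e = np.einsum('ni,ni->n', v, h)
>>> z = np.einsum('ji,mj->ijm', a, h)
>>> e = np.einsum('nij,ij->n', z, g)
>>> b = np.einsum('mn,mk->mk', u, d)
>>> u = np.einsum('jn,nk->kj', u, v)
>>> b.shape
(5, 23)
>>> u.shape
(23, 5)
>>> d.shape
(5, 23)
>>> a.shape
(23, 23)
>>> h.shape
(29, 23)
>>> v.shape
(29, 23)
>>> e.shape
(23,)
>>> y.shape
(5, 29)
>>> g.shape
(23, 29)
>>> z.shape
(23, 23, 29)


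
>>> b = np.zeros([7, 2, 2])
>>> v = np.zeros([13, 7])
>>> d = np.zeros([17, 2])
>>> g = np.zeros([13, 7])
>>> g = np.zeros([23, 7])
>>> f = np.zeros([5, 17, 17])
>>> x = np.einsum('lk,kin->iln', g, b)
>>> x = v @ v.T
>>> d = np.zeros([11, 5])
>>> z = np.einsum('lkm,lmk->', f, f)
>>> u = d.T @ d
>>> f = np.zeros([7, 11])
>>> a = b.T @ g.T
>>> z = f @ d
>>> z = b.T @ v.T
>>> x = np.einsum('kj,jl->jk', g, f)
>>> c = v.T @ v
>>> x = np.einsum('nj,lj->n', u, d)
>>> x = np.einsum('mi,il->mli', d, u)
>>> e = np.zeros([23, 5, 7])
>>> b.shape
(7, 2, 2)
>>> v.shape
(13, 7)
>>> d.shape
(11, 5)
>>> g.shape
(23, 7)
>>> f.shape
(7, 11)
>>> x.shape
(11, 5, 5)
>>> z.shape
(2, 2, 13)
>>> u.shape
(5, 5)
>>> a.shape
(2, 2, 23)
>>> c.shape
(7, 7)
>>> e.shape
(23, 5, 7)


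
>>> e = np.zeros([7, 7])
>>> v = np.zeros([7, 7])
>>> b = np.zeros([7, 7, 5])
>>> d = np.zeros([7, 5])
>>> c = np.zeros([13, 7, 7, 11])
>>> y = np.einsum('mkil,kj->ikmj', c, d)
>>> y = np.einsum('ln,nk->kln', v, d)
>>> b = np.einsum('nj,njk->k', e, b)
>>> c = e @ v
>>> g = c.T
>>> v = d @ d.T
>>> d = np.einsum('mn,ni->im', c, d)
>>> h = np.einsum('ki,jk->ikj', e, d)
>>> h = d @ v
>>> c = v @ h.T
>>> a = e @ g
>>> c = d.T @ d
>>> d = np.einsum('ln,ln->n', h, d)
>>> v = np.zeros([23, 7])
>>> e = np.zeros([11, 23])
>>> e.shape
(11, 23)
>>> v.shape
(23, 7)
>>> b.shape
(5,)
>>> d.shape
(7,)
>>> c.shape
(7, 7)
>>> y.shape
(5, 7, 7)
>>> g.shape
(7, 7)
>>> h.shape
(5, 7)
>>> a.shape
(7, 7)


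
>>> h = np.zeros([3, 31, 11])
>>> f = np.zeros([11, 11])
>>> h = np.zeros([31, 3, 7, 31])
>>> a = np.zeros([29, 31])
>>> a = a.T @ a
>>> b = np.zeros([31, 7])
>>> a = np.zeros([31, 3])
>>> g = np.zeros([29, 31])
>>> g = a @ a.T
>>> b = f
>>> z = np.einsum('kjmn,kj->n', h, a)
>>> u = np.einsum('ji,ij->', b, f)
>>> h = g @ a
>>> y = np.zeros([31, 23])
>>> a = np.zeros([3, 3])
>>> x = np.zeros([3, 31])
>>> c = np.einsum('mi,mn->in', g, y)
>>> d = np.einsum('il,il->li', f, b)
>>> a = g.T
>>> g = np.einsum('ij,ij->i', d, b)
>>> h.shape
(31, 3)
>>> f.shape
(11, 11)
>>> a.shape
(31, 31)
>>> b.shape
(11, 11)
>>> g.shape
(11,)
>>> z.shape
(31,)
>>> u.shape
()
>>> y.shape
(31, 23)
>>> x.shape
(3, 31)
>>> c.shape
(31, 23)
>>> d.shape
(11, 11)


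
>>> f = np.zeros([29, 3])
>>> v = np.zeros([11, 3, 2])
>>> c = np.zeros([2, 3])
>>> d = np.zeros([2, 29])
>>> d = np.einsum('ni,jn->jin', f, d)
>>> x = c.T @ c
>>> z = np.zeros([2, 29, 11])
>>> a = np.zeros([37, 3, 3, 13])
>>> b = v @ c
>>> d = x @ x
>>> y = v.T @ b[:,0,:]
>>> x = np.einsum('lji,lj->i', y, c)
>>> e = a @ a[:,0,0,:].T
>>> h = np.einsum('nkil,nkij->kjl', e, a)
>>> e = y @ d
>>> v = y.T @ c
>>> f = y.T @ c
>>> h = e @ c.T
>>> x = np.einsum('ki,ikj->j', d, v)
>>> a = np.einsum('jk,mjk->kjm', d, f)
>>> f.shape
(3, 3, 3)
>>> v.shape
(3, 3, 3)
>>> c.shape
(2, 3)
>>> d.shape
(3, 3)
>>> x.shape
(3,)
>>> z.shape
(2, 29, 11)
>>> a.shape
(3, 3, 3)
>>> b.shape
(11, 3, 3)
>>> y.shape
(2, 3, 3)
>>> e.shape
(2, 3, 3)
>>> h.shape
(2, 3, 2)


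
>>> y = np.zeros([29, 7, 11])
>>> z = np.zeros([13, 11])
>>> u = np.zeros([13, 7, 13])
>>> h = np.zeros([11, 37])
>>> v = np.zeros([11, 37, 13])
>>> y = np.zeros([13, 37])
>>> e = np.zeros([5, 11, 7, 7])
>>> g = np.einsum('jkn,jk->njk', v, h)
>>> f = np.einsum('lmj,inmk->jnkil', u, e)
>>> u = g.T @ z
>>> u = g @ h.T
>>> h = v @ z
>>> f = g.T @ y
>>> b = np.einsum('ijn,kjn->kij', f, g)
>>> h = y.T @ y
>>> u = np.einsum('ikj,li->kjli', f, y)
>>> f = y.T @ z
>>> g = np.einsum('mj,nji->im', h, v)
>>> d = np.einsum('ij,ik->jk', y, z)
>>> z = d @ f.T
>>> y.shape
(13, 37)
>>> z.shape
(37, 37)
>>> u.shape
(11, 37, 13, 37)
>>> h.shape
(37, 37)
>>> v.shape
(11, 37, 13)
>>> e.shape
(5, 11, 7, 7)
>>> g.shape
(13, 37)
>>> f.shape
(37, 11)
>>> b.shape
(13, 37, 11)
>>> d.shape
(37, 11)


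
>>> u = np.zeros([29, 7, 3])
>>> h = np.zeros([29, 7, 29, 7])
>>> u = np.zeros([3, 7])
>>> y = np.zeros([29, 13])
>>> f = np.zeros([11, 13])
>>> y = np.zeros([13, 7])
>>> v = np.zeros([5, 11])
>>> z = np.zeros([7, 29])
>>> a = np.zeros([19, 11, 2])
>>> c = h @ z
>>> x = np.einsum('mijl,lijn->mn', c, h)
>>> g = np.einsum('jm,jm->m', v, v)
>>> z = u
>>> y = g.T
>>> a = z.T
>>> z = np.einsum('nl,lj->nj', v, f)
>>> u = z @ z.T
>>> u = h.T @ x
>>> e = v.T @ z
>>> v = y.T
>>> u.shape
(7, 29, 7, 7)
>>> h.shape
(29, 7, 29, 7)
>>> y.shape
(11,)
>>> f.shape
(11, 13)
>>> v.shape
(11,)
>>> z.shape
(5, 13)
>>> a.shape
(7, 3)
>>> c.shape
(29, 7, 29, 29)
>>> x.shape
(29, 7)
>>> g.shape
(11,)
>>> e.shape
(11, 13)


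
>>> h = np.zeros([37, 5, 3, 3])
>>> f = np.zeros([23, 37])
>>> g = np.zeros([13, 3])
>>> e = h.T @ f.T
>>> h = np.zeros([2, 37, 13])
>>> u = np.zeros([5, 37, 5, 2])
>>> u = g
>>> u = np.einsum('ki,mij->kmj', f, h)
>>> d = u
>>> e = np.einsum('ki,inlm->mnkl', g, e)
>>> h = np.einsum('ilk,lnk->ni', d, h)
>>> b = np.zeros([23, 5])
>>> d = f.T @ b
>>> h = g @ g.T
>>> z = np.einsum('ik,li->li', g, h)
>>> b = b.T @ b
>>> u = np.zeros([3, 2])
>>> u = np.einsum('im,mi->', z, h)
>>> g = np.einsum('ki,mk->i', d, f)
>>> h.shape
(13, 13)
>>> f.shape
(23, 37)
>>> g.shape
(5,)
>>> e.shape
(23, 3, 13, 5)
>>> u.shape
()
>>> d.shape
(37, 5)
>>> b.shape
(5, 5)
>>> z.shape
(13, 13)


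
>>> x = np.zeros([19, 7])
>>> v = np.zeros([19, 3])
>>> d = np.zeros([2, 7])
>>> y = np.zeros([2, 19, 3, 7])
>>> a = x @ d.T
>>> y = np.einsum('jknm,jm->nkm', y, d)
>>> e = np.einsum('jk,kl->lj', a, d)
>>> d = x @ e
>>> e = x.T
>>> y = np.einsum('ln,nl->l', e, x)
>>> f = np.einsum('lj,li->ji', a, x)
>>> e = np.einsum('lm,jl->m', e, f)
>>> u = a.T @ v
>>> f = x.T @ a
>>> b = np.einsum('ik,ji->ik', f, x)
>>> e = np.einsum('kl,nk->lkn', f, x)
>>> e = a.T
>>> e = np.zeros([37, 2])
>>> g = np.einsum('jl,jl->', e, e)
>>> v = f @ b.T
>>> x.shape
(19, 7)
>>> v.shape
(7, 7)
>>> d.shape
(19, 19)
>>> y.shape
(7,)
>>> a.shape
(19, 2)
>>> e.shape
(37, 2)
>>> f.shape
(7, 2)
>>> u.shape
(2, 3)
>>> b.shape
(7, 2)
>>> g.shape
()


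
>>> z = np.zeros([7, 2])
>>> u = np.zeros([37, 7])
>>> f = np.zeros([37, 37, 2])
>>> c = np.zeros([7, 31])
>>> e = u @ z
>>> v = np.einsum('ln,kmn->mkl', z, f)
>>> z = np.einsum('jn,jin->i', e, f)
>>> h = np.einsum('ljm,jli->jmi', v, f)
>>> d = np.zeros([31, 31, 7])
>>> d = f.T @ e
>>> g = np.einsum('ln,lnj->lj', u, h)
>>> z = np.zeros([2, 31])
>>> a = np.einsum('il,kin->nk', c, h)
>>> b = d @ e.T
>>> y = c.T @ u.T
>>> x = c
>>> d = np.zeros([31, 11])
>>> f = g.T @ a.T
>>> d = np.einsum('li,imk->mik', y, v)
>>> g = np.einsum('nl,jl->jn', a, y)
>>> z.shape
(2, 31)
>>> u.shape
(37, 7)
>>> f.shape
(2, 2)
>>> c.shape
(7, 31)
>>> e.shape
(37, 2)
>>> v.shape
(37, 37, 7)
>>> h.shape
(37, 7, 2)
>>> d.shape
(37, 37, 7)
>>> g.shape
(31, 2)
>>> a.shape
(2, 37)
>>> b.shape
(2, 37, 37)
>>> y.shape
(31, 37)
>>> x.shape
(7, 31)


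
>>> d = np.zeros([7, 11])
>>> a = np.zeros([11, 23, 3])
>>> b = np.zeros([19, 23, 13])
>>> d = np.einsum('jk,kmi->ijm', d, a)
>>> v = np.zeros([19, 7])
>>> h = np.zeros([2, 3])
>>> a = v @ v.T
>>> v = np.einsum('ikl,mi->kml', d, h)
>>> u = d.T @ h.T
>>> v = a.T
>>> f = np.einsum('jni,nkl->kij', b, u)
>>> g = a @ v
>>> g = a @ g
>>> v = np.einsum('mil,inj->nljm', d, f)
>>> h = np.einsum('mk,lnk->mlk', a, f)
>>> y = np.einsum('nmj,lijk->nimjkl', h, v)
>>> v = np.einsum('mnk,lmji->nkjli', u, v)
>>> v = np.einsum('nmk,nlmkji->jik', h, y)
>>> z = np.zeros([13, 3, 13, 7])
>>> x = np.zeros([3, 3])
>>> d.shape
(3, 7, 23)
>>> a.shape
(19, 19)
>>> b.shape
(19, 23, 13)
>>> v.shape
(3, 13, 19)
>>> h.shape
(19, 7, 19)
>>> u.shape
(23, 7, 2)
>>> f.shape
(7, 13, 19)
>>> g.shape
(19, 19)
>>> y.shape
(19, 23, 7, 19, 3, 13)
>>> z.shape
(13, 3, 13, 7)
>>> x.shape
(3, 3)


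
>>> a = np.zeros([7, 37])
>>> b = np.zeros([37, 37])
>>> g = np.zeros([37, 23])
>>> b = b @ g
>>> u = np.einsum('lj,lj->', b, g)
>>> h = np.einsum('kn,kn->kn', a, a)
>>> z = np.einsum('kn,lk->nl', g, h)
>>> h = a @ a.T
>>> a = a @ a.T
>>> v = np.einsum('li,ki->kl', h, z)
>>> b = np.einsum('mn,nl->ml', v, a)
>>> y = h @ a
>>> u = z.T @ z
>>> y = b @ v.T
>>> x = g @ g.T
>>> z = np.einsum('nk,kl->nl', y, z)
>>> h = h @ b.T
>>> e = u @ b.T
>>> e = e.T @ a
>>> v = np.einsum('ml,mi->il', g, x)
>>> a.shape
(7, 7)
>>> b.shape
(23, 7)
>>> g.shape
(37, 23)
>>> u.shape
(7, 7)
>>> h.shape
(7, 23)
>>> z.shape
(23, 7)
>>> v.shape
(37, 23)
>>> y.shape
(23, 23)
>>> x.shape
(37, 37)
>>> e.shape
(23, 7)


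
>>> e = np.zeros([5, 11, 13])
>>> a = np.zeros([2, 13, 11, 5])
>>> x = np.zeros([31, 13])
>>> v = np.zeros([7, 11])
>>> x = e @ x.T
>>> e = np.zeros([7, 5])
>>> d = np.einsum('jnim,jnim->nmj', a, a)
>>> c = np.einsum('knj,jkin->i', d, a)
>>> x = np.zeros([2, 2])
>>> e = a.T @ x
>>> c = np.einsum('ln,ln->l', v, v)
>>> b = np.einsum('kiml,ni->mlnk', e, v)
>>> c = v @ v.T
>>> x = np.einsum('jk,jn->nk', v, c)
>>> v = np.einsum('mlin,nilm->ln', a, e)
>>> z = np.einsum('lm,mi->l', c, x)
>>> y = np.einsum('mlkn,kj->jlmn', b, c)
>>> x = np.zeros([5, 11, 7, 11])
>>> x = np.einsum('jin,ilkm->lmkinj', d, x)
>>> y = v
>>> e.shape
(5, 11, 13, 2)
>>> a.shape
(2, 13, 11, 5)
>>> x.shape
(11, 11, 7, 5, 2, 13)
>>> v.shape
(13, 5)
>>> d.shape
(13, 5, 2)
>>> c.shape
(7, 7)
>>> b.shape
(13, 2, 7, 5)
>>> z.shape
(7,)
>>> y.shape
(13, 5)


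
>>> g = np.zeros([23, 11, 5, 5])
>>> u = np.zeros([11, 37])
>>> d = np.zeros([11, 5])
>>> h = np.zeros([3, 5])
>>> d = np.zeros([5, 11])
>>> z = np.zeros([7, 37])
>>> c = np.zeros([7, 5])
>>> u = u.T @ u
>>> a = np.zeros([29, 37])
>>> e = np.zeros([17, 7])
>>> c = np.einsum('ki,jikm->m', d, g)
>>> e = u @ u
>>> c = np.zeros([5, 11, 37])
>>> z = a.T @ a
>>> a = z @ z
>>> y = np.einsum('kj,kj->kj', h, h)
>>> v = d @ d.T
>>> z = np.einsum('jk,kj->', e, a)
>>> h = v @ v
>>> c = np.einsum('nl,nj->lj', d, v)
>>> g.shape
(23, 11, 5, 5)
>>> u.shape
(37, 37)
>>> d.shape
(5, 11)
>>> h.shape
(5, 5)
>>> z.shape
()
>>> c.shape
(11, 5)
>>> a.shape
(37, 37)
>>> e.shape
(37, 37)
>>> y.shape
(3, 5)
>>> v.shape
(5, 5)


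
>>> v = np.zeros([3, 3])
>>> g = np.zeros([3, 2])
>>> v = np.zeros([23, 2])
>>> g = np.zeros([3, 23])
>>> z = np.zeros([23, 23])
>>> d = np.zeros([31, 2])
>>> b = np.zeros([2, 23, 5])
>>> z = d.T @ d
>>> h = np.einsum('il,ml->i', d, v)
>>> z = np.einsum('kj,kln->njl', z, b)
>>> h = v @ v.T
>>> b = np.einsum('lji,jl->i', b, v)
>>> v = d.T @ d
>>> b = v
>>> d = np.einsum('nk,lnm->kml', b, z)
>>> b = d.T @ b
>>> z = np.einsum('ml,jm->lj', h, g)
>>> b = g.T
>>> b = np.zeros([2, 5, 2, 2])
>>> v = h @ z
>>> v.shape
(23, 3)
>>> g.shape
(3, 23)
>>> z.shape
(23, 3)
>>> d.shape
(2, 23, 5)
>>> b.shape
(2, 5, 2, 2)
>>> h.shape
(23, 23)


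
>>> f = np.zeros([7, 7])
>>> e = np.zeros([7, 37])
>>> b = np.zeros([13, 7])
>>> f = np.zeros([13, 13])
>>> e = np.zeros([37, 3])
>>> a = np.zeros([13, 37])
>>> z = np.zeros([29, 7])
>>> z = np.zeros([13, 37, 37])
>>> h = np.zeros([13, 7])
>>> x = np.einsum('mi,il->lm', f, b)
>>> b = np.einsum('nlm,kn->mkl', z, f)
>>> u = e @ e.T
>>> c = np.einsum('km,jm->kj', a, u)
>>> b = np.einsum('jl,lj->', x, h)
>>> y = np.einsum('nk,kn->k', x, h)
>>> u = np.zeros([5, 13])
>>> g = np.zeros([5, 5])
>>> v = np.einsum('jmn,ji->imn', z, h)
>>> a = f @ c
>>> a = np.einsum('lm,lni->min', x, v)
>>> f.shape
(13, 13)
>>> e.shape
(37, 3)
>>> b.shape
()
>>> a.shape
(13, 37, 37)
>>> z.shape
(13, 37, 37)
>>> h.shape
(13, 7)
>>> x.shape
(7, 13)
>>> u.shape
(5, 13)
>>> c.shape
(13, 37)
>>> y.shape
(13,)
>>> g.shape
(5, 5)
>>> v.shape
(7, 37, 37)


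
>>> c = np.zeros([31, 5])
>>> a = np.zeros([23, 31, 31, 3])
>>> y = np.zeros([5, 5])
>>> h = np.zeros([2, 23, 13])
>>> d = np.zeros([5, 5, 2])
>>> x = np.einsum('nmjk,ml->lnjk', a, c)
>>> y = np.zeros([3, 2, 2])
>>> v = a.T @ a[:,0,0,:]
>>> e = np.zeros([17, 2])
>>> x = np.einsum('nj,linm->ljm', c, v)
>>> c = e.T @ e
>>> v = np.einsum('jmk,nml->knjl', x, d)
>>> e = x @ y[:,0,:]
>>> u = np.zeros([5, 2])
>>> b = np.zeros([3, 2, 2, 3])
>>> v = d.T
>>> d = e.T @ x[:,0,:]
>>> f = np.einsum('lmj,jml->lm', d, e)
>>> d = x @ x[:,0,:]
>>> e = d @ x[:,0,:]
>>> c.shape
(2, 2)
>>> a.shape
(23, 31, 31, 3)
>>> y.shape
(3, 2, 2)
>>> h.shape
(2, 23, 13)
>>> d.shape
(3, 5, 3)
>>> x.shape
(3, 5, 3)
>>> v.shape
(2, 5, 5)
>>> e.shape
(3, 5, 3)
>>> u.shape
(5, 2)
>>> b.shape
(3, 2, 2, 3)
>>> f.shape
(2, 5)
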